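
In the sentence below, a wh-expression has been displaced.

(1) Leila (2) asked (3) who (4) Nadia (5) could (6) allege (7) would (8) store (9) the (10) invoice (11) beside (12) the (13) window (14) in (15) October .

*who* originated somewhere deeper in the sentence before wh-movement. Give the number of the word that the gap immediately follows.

Pre-movement form: Nadia could allege who would store the invoice beside the window in October.
'who' functions as the subject of the clause embedded under 'allege'. Wh-movement fronts it, leaving a gap right after 'allege':
Leila asked who Nadia could allege ___ would store the invoice beside the window in October.
'allege' is word 6.

6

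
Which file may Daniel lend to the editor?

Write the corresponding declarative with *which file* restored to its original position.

'which file' is the direct object of 'lend'. It moves to the left edge, and the trace sits right after 'lend':
Which file may Daniel lend ___ to the editor?

Daniel may lend which file to the editor.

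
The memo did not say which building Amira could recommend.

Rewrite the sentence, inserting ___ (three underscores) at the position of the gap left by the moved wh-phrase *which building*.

The memo did not say which building Amira could recommend ___.

Underlying clause: Amira could recommend which building.
The filler 'which building' is interpreted as the direct object of 'recommend'. The gap is right after 'recommend'.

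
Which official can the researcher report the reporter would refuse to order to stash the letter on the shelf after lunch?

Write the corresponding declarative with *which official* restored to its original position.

The researcher can report the reporter would refuse to order which official to stash the letter on the shelf after lunch.

The filler 'which official' is interpreted as the direct object of 'order'. It moves to the left edge, and the trace sits right after 'order':
Which official can the researcher report the reporter would refuse to order ___ to stash the letter on the shelf after lunch?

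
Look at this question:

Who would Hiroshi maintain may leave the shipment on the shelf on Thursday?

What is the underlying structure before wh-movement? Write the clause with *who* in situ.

Hiroshi would maintain who may leave the shipment on the shelf on Thursday.

The filler 'who' is interpreted as the subject of the clause embedded under 'maintain'. Fronting leaves a gap immediately after 'maintain':
Who would Hiroshi maintain ___ may leave the shipment on the shelf on Thursday?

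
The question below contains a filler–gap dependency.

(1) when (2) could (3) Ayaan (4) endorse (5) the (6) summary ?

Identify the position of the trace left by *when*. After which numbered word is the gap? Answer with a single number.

6

Before movement: Ayaan could endorse the summary when.
'when' is the temporal adjunct. Fronting leaves a gap immediately after 'summary':
When could Ayaan endorse the summary ___?
'summary' is word 6.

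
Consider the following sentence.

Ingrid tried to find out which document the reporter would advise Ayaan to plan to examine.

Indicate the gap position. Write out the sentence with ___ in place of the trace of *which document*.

Underlying clause: The reporter would advise Ayaan to plan to examine which document.
'which document' is the direct object of 'examine'. The gap is right after 'examine'.

Ingrid tried to find out which document the reporter would advise Ayaan to plan to examine ___.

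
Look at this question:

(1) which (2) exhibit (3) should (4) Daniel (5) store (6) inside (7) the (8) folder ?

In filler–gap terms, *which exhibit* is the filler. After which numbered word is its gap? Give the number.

In situ: Daniel should store which exhibit inside the folder.
'which exhibit' functions as the direct object of 'store'. Wh-movement fronts it, leaving a gap right after 'store':
Which exhibit should Daniel store ___ inside the folder?
'store' is word 5.

5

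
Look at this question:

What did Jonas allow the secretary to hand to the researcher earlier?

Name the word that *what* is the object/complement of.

Pre-movement form: Jonas did allow the secretary to hand what to the researcher earlier.
'what' is the direct object of 'hand'. Fronting leaves a gap immediately after 'hand':
What did Jonas allow the secretary to hand ___ to the researcher earlier?

hand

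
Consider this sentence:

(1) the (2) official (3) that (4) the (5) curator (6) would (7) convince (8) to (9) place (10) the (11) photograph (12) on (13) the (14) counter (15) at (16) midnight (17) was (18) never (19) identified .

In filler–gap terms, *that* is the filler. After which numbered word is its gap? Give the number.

'that' functions as the direct object of 'convince'. Fronting leaves a gap immediately after 'convince':
The official that the curator would convince ___ to place the photograph on the counter at midnight was never identified.
'convince' is word 7.

7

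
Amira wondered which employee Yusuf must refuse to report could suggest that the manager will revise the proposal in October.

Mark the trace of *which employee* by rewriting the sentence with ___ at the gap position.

Pre-movement form: Yusuf must refuse to report which employee could suggest that the manager will revise the proposal in October.
The filler 'which employee' is interpreted as the subject of the clause embedded under 'report'. The gap is right after 'report'.

Amira wondered which employee Yusuf must refuse to report ___ could suggest that the manager will revise the proposal in October.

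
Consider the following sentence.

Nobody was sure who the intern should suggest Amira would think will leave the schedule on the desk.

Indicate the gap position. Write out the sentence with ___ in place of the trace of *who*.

Nobody was sure who the intern should suggest Amira would think ___ will leave the schedule on the desk.

In situ: The intern should suggest Amira would think who will leave the schedule on the desk.
'who' functions as the subject of the clause embedded under 'think'. The gap is right after 'think'.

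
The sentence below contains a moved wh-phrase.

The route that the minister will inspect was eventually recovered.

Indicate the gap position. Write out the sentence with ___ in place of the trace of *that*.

The route that the minister will inspect ___ was eventually recovered.

The filler 'that' is interpreted as the direct object of 'inspect'. The gap is right after 'inspect'.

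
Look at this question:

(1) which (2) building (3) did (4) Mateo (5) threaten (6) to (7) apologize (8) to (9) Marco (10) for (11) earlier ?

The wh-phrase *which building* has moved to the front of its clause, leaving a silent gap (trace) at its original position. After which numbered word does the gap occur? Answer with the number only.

10

Before movement: Mateo did threaten to apologize to Marco for which building earlier.
'which building' is the object of the preposition 'for'. Wh-movement fronts it, leaving a gap right after 'for':
Which building did Mateo threaten to apologize to Marco for ___ earlier?
'for' is word 10.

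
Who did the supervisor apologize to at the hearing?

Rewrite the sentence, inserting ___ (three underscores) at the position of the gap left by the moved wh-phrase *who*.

Who did the supervisor apologize to ___ at the hearing?

In situ: The supervisor did apologize to who at the hearing.
'who' is the object of the preposition 'to'. The gap is right after 'to'.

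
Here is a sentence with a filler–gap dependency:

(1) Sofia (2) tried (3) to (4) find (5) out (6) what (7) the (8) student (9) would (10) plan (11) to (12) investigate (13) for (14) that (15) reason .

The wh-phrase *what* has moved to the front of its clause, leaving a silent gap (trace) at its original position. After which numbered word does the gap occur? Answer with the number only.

12

Underlying clause: The student would plan to investigate what for that reason.
'what' functions as the direct object of 'investigate'. Wh-movement fronts it, leaving a gap right after 'investigate':
Sofia tried to find out what the student would plan to investigate ___ for that reason.
'investigate' is word 12.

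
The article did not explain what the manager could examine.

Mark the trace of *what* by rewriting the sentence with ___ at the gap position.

In situ: The manager could examine what.
'what' is the direct object of 'examine'. The gap is right after 'examine'.

The article did not explain what the manager could examine ___.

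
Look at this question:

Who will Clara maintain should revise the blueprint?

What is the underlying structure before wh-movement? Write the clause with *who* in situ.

'who' functions as the subject of the clause embedded under 'maintain'. It moves to the left edge, and the trace sits right after 'maintain':
Who will Clara maintain ___ should revise the blueprint?

Clara will maintain who should revise the blueprint.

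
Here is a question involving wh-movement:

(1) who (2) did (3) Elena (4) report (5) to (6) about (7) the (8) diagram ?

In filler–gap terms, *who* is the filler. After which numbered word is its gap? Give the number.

Pre-movement form: Elena did report to who about the diagram.
The filler 'who' is interpreted as the object of the preposition 'to'. It moves to the left edge, and the trace sits right after 'to':
Who did Elena report to ___ about the diagram?
'to' is word 5.

5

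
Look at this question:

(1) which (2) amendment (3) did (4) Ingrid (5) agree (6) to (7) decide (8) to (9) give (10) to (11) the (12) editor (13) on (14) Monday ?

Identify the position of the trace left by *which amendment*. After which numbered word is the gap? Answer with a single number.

9

Underlying clause: Ingrid did agree to decide to give which amendment to the editor on Monday.
The filler 'which amendment' is interpreted as the direct object of 'give'. Wh-movement fronts it, leaving a gap right after 'give':
Which amendment did Ingrid agree to decide to give ___ to the editor on Monday?
'give' is word 9.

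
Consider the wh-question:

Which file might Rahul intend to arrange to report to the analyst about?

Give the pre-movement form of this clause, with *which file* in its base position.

'which file' functions as the object of the preposition 'about'. Wh-movement fronts it, leaving a gap right after 'about':
Which file might Rahul intend to arrange to report to the analyst about ___?

Rahul might intend to arrange to report to the analyst about which file.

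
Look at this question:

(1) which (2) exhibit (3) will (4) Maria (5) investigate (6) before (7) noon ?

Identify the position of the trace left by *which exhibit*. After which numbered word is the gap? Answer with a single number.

5

Underlying clause: Maria will investigate which exhibit before noon.
The filler 'which exhibit' is interpreted as the direct object of 'investigate'. Fronting leaves a gap immediately after 'investigate':
Which exhibit will Maria investigate ___ before noon?
'investigate' is word 5.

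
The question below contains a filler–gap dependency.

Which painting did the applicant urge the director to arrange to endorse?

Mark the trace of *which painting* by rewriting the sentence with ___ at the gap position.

Which painting did the applicant urge the director to arrange to endorse ___?

In situ: The applicant did urge the director to arrange to endorse which painting.
The filler 'which painting' is interpreted as the direct object of 'endorse'. The gap is right after 'endorse'.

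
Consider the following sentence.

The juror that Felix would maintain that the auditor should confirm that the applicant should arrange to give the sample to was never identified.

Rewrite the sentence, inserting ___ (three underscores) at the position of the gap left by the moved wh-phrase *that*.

'that' is the object of the preposition 'to' (recipient of 'give'). The gap is right after 'to'.

The juror that Felix would maintain that the auditor should confirm that the applicant should arrange to give the sample to ___ was never identified.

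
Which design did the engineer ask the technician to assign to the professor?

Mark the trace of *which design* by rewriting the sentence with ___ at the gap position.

Underlying clause: The engineer did ask the technician to assign which design to the professor.
'which design' is the direct object of 'assign'. The gap is right after 'assign'.

Which design did the engineer ask the technician to assign ___ to the professor?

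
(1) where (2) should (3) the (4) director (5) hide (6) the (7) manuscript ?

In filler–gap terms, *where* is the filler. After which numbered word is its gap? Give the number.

Pre-movement form: The director should hide the manuscript where.
'where' functions as the locative complement of 'hide'. Fronting leaves a gap immediately after 'manuscript':
Where should the director hide the manuscript ___?
'manuscript' is word 7.

7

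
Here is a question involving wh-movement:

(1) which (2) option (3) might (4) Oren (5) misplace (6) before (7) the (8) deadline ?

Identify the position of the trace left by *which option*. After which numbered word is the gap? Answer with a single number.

Before movement: Oren might misplace which option before the deadline.
'which option' is the direct object of 'misplace'. It moves to the left edge, and the trace sits right after 'misplace':
Which option might Oren misplace ___ before the deadline?
'misplace' is word 5.

5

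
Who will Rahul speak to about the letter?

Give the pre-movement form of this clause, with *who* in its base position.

Rahul will speak to who about the letter.

'who' is the object of the preposition 'to'. It moves to the left edge, and the trace sits right after 'to':
Who will Rahul speak to ___ about the letter?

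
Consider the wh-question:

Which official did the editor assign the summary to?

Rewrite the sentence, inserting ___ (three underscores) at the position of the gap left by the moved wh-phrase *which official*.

Which official did the editor assign the summary to ___?

Pre-movement form: The editor did assign the summary to which official.
The filler 'which official' is interpreted as the object of the preposition 'to' (recipient of 'assign'). The gap is right after 'to'.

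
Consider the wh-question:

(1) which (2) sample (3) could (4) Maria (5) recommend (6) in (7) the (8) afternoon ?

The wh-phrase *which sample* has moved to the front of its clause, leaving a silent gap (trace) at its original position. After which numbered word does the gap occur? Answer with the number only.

5

In situ: Maria could recommend which sample in the afternoon.
The filler 'which sample' is interpreted as the direct object of 'recommend'. Wh-movement fronts it, leaving a gap right after 'recommend':
Which sample could Maria recommend ___ in the afternoon?
'recommend' is word 5.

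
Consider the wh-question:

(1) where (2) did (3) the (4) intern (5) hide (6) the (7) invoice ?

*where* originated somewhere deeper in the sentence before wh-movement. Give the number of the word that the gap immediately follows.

Underlying clause: The intern did hide the invoice where.
'where' functions as the locative complement of 'hide'. Fronting leaves a gap immediately after 'invoice':
Where did the intern hide the invoice ___?
'invoice' is word 7.

7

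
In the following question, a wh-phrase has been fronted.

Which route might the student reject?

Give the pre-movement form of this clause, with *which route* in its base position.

The filler 'which route' is interpreted as the direct object of 'reject'. Fronting leaves a gap immediately after 'reject':
Which route might the student reject ___?

The student might reject which route.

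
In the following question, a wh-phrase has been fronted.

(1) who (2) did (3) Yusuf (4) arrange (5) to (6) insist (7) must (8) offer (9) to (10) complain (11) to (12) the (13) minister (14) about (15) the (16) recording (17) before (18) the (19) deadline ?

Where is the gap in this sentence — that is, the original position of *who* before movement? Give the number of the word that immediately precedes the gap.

In situ: Yusuf did arrange to insist who must offer to complain to the minister about the recording before the deadline.
The filler 'who' is interpreted as the subject of the clause embedded under 'insist'. Fronting leaves a gap immediately after 'insist':
Who did Yusuf arrange to insist ___ must offer to complain to the minister about the recording before the deadline?
'insist' is word 6.

6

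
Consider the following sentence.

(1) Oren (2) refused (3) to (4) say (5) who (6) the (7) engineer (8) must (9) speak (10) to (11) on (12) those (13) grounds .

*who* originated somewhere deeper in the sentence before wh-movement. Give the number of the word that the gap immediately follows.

Before movement: The engineer must speak to who on those grounds.
The filler 'who' is interpreted as the object of the preposition 'to'. It moves to the left edge, and the trace sits right after 'to':
Oren refused to say who the engineer must speak to ___ on those grounds.
'to' is word 10.

10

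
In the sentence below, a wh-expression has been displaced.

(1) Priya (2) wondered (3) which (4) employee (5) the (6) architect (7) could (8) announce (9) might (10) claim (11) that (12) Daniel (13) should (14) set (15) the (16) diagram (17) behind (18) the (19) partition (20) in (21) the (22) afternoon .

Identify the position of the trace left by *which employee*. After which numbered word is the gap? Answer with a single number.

Before movement: The architect could announce which employee might claim that Daniel should set the diagram behind the partition in the afternoon.
'which employee' is the subject of the clause embedded under 'announce'. Wh-movement fronts it, leaving a gap right after 'announce':
Priya wondered which employee the architect could announce ___ might claim that Daniel should set the diagram behind the partition in the afternoon.
'announce' is word 8.

8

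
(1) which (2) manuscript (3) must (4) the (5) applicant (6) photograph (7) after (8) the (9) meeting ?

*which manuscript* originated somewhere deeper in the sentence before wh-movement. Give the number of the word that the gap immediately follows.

6

In situ: The applicant must photograph which manuscript after the meeting.
'which manuscript' is the direct object of 'photograph'. It moves to the left edge, and the trace sits right after 'photograph':
Which manuscript must the applicant photograph ___ after the meeting?
'photograph' is word 6.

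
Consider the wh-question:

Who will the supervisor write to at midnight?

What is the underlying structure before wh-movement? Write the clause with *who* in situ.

The supervisor will write to who at midnight.

'who' is the object of the preposition 'to'. Wh-movement fronts it, leaving a gap right after 'to':
Who will the supervisor write to ___ at midnight?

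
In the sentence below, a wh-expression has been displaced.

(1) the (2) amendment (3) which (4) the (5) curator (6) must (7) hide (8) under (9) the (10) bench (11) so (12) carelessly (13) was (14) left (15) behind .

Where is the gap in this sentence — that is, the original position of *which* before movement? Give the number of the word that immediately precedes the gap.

'which' is the direct object of 'hide'. Wh-movement fronts it, leaving a gap right after 'hide':
The amendment which the curator must hide ___ under the bench so carelessly was left behind.
'hide' is word 7.

7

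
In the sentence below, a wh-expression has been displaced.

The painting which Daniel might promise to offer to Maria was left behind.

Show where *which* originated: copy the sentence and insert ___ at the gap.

'which' is the direct object of 'offer'. The gap is right after 'offer'.

The painting which Daniel might promise to offer ___ to Maria was left behind.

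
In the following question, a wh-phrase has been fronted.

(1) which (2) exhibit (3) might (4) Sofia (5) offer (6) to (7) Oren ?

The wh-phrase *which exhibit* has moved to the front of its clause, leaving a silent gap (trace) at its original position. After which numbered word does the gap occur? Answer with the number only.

5

Underlying clause: Sofia might offer which exhibit to Oren.
'which exhibit' is the direct object of 'offer'. Wh-movement fronts it, leaving a gap right after 'offer':
Which exhibit might Sofia offer ___ to Oren?
'offer' is word 5.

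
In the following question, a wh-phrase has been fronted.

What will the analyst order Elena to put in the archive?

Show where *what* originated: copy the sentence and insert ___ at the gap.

What will the analyst order Elena to put ___ in the archive?

Underlying clause: The analyst will order Elena to put what in the archive.
The filler 'what' is interpreted as the direct object of 'put'. The gap is right after 'put'.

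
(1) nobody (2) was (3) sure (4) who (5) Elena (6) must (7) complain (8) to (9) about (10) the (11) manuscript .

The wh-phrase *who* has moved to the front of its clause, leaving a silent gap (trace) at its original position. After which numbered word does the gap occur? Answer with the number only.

In situ: Elena must complain to who about the manuscript.
'who' is the object of the preposition 'to'. Fronting leaves a gap immediately after 'to':
Nobody was sure who Elena must complain to ___ about the manuscript.
'to' is word 8.

8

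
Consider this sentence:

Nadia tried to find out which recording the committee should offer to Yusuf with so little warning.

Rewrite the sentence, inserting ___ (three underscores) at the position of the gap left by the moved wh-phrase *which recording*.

Underlying clause: The committee should offer which recording to Yusuf with so little warning.
'which recording' is the direct object of 'offer'. The gap is right after 'offer'.

Nadia tried to find out which recording the committee should offer ___ to Yusuf with so little warning.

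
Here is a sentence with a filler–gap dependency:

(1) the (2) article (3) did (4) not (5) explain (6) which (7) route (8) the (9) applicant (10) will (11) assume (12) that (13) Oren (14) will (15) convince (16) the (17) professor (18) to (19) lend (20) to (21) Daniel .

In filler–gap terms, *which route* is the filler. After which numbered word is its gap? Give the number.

19

Underlying clause: The applicant will assume that Oren will convince the professor to lend which route to Daniel.
The filler 'which route' is interpreted as the direct object of 'lend'. Wh-movement fronts it, leaving a gap right after 'lend':
The article did not explain which route the applicant will assume that Oren will convince the professor to lend ___ to Daniel.
'lend' is word 19.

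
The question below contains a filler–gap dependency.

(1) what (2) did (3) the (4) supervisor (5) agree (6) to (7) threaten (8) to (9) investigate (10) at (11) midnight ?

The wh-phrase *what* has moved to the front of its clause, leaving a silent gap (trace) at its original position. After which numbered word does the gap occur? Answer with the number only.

9

Before movement: The supervisor did agree to threaten to investigate what at midnight.
'what' functions as the direct object of 'investigate'. Fronting leaves a gap immediately after 'investigate':
What did the supervisor agree to threaten to investigate ___ at midnight?
'investigate' is word 9.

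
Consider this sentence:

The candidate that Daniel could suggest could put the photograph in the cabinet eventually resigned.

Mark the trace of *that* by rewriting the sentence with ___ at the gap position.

The candidate that Daniel could suggest ___ could put the photograph in the cabinet eventually resigned.

'that' is the subject of the clause embedded under 'suggest'. The gap is right after 'suggest'.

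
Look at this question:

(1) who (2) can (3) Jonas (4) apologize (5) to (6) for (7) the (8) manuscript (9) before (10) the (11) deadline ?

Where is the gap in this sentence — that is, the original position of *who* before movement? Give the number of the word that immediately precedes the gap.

Before movement: Jonas can apologize to who for the manuscript before the deadline.
The filler 'who' is interpreted as the object of the preposition 'to'. Wh-movement fronts it, leaving a gap right after 'to':
Who can Jonas apologize to ___ for the manuscript before the deadline?
'to' is word 5.

5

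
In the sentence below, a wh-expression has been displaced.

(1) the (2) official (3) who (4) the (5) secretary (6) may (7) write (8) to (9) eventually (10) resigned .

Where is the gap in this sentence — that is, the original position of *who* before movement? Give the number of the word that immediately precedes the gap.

'who' functions as the object of the preposition 'to'. It moves to the left edge, and the trace sits right after 'to':
The official who the secretary may write to ___ eventually resigned.
'to' is word 8.

8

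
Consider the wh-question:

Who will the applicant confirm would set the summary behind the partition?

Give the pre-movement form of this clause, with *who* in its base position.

The applicant will confirm who would set the summary behind the partition.

'who' is the subject of the clause embedded under 'confirm'. Wh-movement fronts it, leaving a gap right after 'confirm':
Who will the applicant confirm ___ would set the summary behind the partition?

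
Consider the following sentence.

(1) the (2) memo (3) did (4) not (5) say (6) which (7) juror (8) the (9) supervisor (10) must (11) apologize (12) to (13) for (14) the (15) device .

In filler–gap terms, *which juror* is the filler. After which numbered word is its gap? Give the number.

12

Before movement: The supervisor must apologize to which juror for the device.
'which juror' is the object of the preposition 'to'. Fronting leaves a gap immediately after 'to':
The memo did not say which juror the supervisor must apologize to ___ for the device.
'to' is word 12.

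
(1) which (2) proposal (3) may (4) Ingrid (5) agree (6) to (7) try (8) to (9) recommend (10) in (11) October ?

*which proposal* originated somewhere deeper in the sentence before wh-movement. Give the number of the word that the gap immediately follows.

Before movement: Ingrid may agree to try to recommend which proposal in October.
'which proposal' functions as the direct object of 'recommend'. It moves to the left edge, and the trace sits right after 'recommend':
Which proposal may Ingrid agree to try to recommend ___ in October?
'recommend' is word 9.

9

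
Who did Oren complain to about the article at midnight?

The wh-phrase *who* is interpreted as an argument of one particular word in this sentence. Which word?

to

Underlying clause: Oren did complain to who about the article at midnight.
'who' functions as the object of the preposition 'to'. It moves to the left edge, and the trace sits right after 'to':
Who did Oren complain to ___ about the article at midnight?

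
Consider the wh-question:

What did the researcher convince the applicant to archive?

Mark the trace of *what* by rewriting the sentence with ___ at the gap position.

Before movement: The researcher did convince the applicant to archive what.
'what' functions as the direct object of 'archive'. The gap is right after 'archive'.

What did the researcher convince the applicant to archive ___?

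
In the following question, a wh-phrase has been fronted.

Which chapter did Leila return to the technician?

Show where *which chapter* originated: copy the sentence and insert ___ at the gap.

Which chapter did Leila return ___ to the technician?

Underlying clause: Leila did return which chapter to the technician.
'which chapter' is the direct object of 'return'. The gap is right after 'return'.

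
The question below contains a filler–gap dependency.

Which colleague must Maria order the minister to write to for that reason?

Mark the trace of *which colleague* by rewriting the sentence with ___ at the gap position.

Which colleague must Maria order the minister to write to ___ for that reason?

In situ: Maria must order the minister to write to which colleague for that reason.
'which colleague' is the object of the preposition 'to'. The gap is right after 'to'.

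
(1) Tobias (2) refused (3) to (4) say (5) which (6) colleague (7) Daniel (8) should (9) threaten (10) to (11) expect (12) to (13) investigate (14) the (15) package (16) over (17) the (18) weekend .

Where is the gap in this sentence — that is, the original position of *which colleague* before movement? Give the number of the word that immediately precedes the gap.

11

Pre-movement form: Daniel should threaten to expect which colleague to investigate the package over the weekend.
'which colleague' functions as the direct object of 'expect'. Fronting leaves a gap immediately after 'expect':
Tobias refused to say which colleague Daniel should threaten to expect ___ to investigate the package over the weekend.
'expect' is word 11.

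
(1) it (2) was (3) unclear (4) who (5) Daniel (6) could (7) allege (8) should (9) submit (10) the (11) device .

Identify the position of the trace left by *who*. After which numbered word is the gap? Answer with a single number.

Before movement: Daniel could allege who should submit the device.
'who' functions as the subject of the clause embedded under 'allege'. Fronting leaves a gap immediately after 'allege':
It was unclear who Daniel could allege ___ should submit the device.
'allege' is word 7.

7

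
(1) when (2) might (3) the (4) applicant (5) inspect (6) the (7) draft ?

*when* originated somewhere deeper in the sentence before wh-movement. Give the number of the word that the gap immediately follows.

7

Pre-movement form: The applicant might inspect the draft when.
'when' functions as the temporal adjunct. It moves to the left edge, and the trace sits right after 'draft':
When might the applicant inspect the draft ___?
'draft' is word 7.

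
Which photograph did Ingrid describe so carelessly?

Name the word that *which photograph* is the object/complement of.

describe

In situ: Ingrid did describe which photograph so carelessly.
'which photograph' is the direct object of 'describe'. Fronting leaves a gap immediately after 'describe':
Which photograph did Ingrid describe ___ so carelessly?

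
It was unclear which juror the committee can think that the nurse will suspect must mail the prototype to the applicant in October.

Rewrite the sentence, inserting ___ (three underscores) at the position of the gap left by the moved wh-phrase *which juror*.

It was unclear which juror the committee can think that the nurse will suspect ___ must mail the prototype to the applicant in October.

Pre-movement form: The committee can think that the nurse will suspect which juror must mail the prototype to the applicant in October.
'which juror' functions as the subject of the clause embedded under 'suspect'. The gap is right after 'suspect'.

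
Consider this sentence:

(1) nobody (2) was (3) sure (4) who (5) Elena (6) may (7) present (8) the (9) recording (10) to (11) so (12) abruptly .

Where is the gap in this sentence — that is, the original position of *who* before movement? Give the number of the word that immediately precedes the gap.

10

Underlying clause: Elena may present the recording to who so abruptly.
The filler 'who' is interpreted as the object of the preposition 'to' (recipient of 'present'). Wh-movement fronts it, leaving a gap right after 'to':
Nobody was sure who Elena may present the recording to ___ so abruptly.
'to' is word 10.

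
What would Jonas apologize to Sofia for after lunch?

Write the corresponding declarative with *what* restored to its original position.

Jonas would apologize to Sofia for what after lunch.

'what' functions as the object of the preposition 'for'. Wh-movement fronts it, leaving a gap right after 'for':
What would Jonas apologize to Sofia for ___ after lunch?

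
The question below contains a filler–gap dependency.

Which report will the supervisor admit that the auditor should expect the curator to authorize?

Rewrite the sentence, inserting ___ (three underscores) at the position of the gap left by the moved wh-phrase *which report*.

Which report will the supervisor admit that the auditor should expect the curator to authorize ___?

Underlying clause: The supervisor will admit that the auditor should expect the curator to authorize which report.
'which report' is the direct object of 'authorize'. The gap is right after 'authorize'.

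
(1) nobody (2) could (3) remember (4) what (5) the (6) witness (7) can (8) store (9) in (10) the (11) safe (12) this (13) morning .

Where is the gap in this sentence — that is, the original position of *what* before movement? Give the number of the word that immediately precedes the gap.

In situ: The witness can store what in the safe this morning.
'what' is the direct object of 'store'. Wh-movement fronts it, leaving a gap right after 'store':
Nobody could remember what the witness can store ___ in the safe this morning.
'store' is word 8.

8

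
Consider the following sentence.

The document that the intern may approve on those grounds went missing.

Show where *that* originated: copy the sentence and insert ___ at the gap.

The document that the intern may approve ___ on those grounds went missing.

The filler 'that' is interpreted as the direct object of 'approve'. The gap is right after 'approve'.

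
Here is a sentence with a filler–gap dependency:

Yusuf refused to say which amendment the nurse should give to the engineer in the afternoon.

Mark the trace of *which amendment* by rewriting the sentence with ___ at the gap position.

Yusuf refused to say which amendment the nurse should give ___ to the engineer in the afternoon.

Pre-movement form: The nurse should give which amendment to the engineer in the afternoon.
The filler 'which amendment' is interpreted as the direct object of 'give'. The gap is right after 'give'.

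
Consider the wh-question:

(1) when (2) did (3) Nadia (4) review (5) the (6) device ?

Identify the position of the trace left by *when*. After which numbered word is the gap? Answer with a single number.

Underlying clause: Nadia did review the device when.
The filler 'when' is interpreted as the temporal adjunct. Fronting leaves a gap immediately after 'device':
When did Nadia review the device ___?
'device' is word 6.

6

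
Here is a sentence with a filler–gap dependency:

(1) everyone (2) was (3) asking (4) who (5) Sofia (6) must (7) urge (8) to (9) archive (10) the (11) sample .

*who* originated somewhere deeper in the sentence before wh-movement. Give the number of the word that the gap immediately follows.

7

Underlying clause: Sofia must urge who to archive the sample.
The filler 'who' is interpreted as the direct object of 'urge'. It moves to the left edge, and the trace sits right after 'urge':
Everyone was asking who Sofia must urge ___ to archive the sample.
'urge' is word 7.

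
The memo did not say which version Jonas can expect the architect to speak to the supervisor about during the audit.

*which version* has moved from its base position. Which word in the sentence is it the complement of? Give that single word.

about

Before movement: Jonas can expect the architect to speak to the supervisor about which version during the audit.
'which version' is the object of the preposition 'about'. It moves to the left edge, and the trace sits right after 'about':
The memo did not say which version Jonas can expect the architect to speak to the supervisor about ___ during the audit.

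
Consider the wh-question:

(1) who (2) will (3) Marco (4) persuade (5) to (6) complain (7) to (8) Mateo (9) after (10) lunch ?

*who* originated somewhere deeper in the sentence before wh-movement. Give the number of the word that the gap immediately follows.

Pre-movement form: Marco will persuade who to complain to Mateo after lunch.
The filler 'who' is interpreted as the direct object of 'persuade'. Wh-movement fronts it, leaving a gap right after 'persuade':
Who will Marco persuade ___ to complain to Mateo after lunch?
'persuade' is word 4.

4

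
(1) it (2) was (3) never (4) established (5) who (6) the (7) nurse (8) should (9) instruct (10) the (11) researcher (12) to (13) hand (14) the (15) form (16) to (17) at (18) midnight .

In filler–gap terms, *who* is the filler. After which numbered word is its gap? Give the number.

16

Underlying clause: The nurse should instruct the researcher to hand the form to who at midnight.
The filler 'who' is interpreted as the object of the preposition 'to' (recipient of 'hand'). It moves to the left edge, and the trace sits right after 'to':
It was never established who the nurse should instruct the researcher to hand the form to ___ at midnight.
'to' is word 16.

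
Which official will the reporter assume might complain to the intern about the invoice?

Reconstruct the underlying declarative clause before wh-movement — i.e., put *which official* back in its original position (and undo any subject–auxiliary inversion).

The reporter will assume which official might complain to the intern about the invoice.

'which official' functions as the subject of the clause embedded under 'assume'. Fronting leaves a gap immediately after 'assume':
Which official will the reporter assume ___ might complain to the intern about the invoice?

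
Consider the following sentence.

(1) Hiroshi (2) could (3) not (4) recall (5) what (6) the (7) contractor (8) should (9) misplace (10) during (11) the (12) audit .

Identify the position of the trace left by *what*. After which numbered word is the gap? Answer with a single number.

9

In situ: The contractor should misplace what during the audit.
'what' is the direct object of 'misplace'. It moves to the left edge, and the trace sits right after 'misplace':
Hiroshi could not recall what the contractor should misplace ___ during the audit.
'misplace' is word 9.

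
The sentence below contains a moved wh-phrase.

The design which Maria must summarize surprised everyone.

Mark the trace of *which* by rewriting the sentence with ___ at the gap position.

The filler 'which' is interpreted as the direct object of 'summarize'. The gap is right after 'summarize'.

The design which Maria must summarize ___ surprised everyone.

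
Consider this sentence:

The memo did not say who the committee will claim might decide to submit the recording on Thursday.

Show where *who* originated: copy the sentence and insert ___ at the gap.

The memo did not say who the committee will claim ___ might decide to submit the recording on Thursday.

Pre-movement form: The committee will claim who might decide to submit the recording on Thursday.
'who' functions as the subject of the clause embedded under 'claim'. The gap is right after 'claim'.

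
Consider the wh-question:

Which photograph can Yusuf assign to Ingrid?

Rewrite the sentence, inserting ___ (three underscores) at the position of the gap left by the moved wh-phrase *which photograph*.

Which photograph can Yusuf assign ___ to Ingrid?

Underlying clause: Yusuf can assign which photograph to Ingrid.
'which photograph' functions as the direct object of 'assign'. The gap is right after 'assign'.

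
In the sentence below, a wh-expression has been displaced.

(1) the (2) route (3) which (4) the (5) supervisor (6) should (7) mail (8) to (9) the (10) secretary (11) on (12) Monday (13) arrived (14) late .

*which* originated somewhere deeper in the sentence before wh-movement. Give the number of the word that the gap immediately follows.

7

'which' is the direct object of 'mail'. Fronting leaves a gap immediately after 'mail':
The route which the supervisor should mail ___ to the secretary on Monday arrived late.
'mail' is word 7.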